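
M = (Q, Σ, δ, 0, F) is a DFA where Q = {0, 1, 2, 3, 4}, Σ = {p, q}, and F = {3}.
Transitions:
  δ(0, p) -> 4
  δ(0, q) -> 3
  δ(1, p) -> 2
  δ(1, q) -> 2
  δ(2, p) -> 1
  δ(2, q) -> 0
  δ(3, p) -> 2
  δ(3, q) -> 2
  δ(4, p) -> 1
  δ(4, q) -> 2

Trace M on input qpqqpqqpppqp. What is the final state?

0 --q--> 3
3 --p--> 2
2 --q--> 0
0 --q--> 3
3 --p--> 2
2 --q--> 0
0 --q--> 3
3 --p--> 2
2 --p--> 1
1 --p--> 2
2 --q--> 0
0 --p--> 4

4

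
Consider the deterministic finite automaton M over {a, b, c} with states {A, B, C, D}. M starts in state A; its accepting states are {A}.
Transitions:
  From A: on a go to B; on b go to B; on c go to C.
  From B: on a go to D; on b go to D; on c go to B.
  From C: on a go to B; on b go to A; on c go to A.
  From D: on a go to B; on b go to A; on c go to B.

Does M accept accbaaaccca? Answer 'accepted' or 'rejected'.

A --a--> B
B --c--> B
B --c--> B
B --b--> D
D --a--> B
B --a--> D
D --a--> B
B --c--> B
B --c--> B
B --c--> B
B --a--> D
End in state D, which is not an accepting state.

rejected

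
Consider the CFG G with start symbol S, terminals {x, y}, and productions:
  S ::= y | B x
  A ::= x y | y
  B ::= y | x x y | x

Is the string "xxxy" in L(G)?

no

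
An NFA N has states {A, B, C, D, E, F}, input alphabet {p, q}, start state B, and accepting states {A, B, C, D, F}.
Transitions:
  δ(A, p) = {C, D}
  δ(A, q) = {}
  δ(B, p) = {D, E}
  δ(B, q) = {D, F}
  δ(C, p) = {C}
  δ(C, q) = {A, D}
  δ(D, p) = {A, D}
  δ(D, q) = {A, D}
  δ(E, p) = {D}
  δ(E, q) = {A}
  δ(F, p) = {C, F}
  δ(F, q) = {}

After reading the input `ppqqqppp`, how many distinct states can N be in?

Start: {B}
read p: {D, E}
read p: {A, D}
read q: {A, D}
read q: {A, D}
read q: {A, D}
read p: {A, C, D}
read p: {A, C, D}
read p: {A, C, D}
Final reachable set {A, C, D} has 3 states.

3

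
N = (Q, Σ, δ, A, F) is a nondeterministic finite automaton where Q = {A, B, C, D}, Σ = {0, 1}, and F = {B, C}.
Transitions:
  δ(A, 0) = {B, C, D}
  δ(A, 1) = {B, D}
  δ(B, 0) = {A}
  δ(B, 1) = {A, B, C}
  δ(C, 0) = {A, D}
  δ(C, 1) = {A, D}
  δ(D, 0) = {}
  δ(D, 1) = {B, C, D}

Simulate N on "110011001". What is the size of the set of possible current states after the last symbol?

4

Start: {A}
read 1: {B, D}
read 1: {A, B, C, D}
read 0: {A, B, C, D}
read 0: {A, B, C, D}
read 1: {A, B, C, D}
read 1: {A, B, C, D}
read 0: {A, B, C, D}
read 0: {A, B, C, D}
read 1: {A, B, C, D}
Final reachable set {A, B, C, D} has 4 states.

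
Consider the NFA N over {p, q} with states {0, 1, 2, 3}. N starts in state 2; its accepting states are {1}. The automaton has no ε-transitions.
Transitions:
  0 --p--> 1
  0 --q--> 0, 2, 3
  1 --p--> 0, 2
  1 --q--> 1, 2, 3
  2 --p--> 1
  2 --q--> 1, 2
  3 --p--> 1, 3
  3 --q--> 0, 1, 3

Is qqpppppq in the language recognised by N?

Start: {2}
read q: {1, 2}
read q: {1, 2, 3}
read p: {0, 1, 2, 3}
read p: {0, 1, 2, 3}
read p: {0, 1, 2, 3}
read p: {0, 1, 2, 3}
read p: {0, 1, 2, 3}
read q: {0, 1, 2, 3}
Reachable ∩ accepting = {1} — nonempty.

accepted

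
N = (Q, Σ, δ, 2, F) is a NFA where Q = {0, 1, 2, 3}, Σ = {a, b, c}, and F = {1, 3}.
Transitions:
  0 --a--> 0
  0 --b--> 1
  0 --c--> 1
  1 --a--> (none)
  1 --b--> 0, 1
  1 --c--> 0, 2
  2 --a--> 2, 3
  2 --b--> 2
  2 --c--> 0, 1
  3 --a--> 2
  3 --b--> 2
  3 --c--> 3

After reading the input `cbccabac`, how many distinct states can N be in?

3

Start: {2}
read c: {0, 1}
read b: {0, 1}
read c: {0, 1, 2}
read c: {0, 1, 2}
read a: {0, 2, 3}
read b: {1, 2}
read a: {2, 3}
read c: {0, 1, 3}
Final reachable set {0, 1, 3} has 3 states.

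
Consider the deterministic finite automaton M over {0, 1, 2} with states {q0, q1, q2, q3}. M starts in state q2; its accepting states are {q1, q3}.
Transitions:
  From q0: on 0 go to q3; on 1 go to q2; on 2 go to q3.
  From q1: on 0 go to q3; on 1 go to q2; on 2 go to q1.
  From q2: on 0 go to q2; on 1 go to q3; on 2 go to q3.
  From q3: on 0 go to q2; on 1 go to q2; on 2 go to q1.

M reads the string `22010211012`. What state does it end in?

q1

q2 --2--> q3
q3 --2--> q1
q1 --0--> q3
q3 --1--> q2
q2 --0--> q2
q2 --2--> q3
q3 --1--> q2
q2 --1--> q3
q3 --0--> q2
q2 --1--> q3
q3 --2--> q1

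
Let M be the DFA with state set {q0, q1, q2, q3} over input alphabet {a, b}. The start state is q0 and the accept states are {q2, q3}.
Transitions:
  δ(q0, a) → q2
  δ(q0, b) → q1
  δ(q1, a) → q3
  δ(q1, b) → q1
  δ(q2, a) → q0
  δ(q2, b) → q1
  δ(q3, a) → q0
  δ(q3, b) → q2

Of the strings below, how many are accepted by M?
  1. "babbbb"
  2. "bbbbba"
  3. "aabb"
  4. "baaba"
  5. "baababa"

2

"babbbb": rejected
"bbbbba": accepted
"aabb": rejected
"baaba": accepted
"baababa": rejected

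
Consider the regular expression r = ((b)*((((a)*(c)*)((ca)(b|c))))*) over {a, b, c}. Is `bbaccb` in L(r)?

no

No split of bbaccb into u·v has (b)* matching u and ((((a)*(c)*)((ca)(b|c))))* matching v.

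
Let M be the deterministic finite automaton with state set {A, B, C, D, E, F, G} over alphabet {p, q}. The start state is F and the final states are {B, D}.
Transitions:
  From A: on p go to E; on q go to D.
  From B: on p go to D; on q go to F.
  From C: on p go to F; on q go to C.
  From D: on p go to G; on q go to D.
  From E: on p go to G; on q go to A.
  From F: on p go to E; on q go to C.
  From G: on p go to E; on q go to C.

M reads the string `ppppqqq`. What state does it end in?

F --p--> E
E --p--> G
G --p--> E
E --p--> G
G --q--> C
C --q--> C
C --q--> C

C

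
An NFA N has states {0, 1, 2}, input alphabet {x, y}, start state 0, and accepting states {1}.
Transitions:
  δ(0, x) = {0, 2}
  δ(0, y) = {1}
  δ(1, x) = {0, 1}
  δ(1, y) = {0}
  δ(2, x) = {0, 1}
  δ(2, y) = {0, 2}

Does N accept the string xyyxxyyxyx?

accepted

Start: {0}
read x: {0, 2}
read y: {0, 1, 2}
read y: {0, 1, 2}
read x: {0, 1, 2}
read x: {0, 1, 2}
read y: {0, 1, 2}
read y: {0, 1, 2}
read x: {0, 1, 2}
read y: {0, 1, 2}
read x: {0, 1, 2}
Reachable ∩ accepting = {1} — nonempty.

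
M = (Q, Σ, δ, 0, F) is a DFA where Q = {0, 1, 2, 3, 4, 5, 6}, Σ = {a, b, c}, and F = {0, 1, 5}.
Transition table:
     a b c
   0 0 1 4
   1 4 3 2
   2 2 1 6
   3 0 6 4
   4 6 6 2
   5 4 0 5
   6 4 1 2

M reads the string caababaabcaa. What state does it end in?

2

0 --c--> 4
4 --a--> 6
6 --a--> 4
4 --b--> 6
6 --a--> 4
4 --b--> 6
6 --a--> 4
4 --a--> 6
6 --b--> 1
1 --c--> 2
2 --a--> 2
2 --a--> 2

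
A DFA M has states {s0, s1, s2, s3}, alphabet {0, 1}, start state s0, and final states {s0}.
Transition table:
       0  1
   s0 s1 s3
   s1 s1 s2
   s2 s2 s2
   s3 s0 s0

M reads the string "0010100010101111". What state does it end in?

s0 --0--> s1
s1 --0--> s1
s1 --1--> s2
s2 --0--> s2
s2 --1--> s2
s2 --0--> s2
s2 --0--> s2
s2 --0--> s2
s2 --1--> s2
s2 --0--> s2
s2 --1--> s2
s2 --0--> s2
s2 --1--> s2
s2 --1--> s2
s2 --1--> s2
s2 --1--> s2

s2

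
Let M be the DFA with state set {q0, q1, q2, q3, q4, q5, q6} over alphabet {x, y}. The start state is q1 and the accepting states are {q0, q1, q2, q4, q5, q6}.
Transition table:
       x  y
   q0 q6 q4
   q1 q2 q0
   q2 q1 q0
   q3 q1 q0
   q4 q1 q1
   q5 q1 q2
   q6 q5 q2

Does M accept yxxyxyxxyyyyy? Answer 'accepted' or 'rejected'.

q1 --y--> q0
q0 --x--> q6
q6 --x--> q5
q5 --y--> q2
q2 --x--> q1
q1 --y--> q0
q0 --x--> q6
q6 --x--> q5
q5 --y--> q2
q2 --y--> q0
q0 --y--> q4
q4 --y--> q1
q1 --y--> q0
End in state q0, which is an accepting state.

accepted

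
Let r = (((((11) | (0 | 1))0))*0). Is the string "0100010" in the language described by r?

No split of 0100010 into u·v has ((((11)|(0|1))0))* matching u and 0 matching v.

no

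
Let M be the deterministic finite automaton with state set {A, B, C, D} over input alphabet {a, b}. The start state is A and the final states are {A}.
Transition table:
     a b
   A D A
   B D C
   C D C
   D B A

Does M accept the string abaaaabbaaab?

A --a--> D
D --b--> A
A --a--> D
D --a--> B
B --a--> D
D --a--> B
B --b--> C
C --b--> C
C --a--> D
D --a--> B
B --a--> D
D --b--> A
End in state A, which is an accepting state.

accepted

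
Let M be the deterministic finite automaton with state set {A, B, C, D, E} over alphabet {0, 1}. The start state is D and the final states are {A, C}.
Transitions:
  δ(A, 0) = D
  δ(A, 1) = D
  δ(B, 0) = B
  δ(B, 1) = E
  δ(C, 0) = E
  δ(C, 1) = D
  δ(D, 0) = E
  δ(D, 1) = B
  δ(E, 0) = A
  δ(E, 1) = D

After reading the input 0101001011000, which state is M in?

B

D --0--> E
E --1--> D
D --0--> E
E --1--> D
D --0--> E
E --0--> A
A --1--> D
D --0--> E
E --1--> D
D --1--> B
B --0--> B
B --0--> B
B --0--> B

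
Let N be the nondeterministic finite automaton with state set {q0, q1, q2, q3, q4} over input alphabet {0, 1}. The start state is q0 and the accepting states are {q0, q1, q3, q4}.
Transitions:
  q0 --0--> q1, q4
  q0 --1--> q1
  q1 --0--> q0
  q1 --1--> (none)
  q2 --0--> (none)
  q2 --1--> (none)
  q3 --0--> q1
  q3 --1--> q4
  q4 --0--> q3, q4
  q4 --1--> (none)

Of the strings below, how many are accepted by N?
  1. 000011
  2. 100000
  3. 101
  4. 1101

000011: rejected
100000: accepted
101: accepted
1101: rejected

2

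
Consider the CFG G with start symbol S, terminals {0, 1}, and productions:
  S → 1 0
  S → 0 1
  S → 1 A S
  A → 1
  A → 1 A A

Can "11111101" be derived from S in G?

yes

S ⇒ 1AS ⇒ 11S ⇒ 111AS ⇒ 1111AAS ⇒ 11111AS ⇒ 111111S ⇒ 11111101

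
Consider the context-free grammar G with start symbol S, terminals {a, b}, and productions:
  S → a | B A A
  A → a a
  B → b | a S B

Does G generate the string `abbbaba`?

no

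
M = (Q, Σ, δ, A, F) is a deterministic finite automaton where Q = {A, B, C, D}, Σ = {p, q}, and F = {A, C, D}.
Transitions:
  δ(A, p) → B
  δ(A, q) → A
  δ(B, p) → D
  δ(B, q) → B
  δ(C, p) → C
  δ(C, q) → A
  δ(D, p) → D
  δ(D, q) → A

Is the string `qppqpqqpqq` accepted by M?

accepted

A --q--> A
A --p--> B
B --p--> D
D --q--> A
A --p--> B
B --q--> B
B --q--> B
B --p--> D
D --q--> A
A --q--> A
End in state A, which is an accepting state.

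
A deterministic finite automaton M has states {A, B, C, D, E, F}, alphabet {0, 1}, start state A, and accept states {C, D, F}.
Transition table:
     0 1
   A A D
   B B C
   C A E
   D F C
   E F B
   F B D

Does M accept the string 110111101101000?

A --1--> D
D --1--> C
C --0--> A
A --1--> D
D --1--> C
C --1--> E
E --1--> B
B --0--> B
B --1--> C
C --1--> E
E --0--> F
F --1--> D
D --0--> F
F --0--> B
B --0--> B
End in state B, which is not an accepting state.

rejected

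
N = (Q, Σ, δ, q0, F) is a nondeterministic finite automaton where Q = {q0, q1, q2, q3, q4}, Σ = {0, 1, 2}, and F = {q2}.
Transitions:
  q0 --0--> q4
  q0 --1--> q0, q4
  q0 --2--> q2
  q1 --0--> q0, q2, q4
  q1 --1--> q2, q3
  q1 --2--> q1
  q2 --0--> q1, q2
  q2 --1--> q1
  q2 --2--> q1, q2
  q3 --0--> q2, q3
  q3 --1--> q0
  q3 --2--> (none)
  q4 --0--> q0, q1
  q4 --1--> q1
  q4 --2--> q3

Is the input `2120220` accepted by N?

Start: {q0}
read 2: {q2}
read 1: {q1}
read 2: {q1}
read 0: {q0, q2, q4}
read 2: {q1, q2, q3}
read 2: {q1, q2}
read 0: {q0, q1, q2, q4}
Reachable ∩ accepting = {q2} — nonempty.

accepted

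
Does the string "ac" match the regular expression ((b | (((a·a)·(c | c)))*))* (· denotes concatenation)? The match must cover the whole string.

no

ac cannot be split into zero or more pieces each matching (b|(((a·a)·(c|c)))*).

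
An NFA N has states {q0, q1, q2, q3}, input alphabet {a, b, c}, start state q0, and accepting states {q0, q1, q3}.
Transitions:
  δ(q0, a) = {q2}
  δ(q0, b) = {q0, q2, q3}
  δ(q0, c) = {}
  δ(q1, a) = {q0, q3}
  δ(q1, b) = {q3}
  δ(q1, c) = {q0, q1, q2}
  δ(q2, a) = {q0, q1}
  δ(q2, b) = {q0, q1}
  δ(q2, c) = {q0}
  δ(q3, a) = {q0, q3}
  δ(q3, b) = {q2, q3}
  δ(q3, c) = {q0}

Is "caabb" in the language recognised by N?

Start: {q0}
read c: {}
The reachable set is empty and stays empty for the remaining 4 symbols.
Reachable ∩ accepting = {} — empty.

rejected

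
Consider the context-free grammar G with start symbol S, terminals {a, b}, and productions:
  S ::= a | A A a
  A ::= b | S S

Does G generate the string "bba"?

yes

S ⇒ AAa ⇒ bAa ⇒ bba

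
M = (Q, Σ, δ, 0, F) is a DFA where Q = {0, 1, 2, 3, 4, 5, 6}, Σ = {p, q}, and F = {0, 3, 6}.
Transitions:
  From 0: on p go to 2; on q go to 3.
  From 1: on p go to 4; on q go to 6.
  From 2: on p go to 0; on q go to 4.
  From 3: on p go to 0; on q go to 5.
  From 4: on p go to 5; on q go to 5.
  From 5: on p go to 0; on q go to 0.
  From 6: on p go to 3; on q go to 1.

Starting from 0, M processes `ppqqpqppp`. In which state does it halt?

0

0 --p--> 2
2 --p--> 0
0 --q--> 3
3 --q--> 5
5 --p--> 0
0 --q--> 3
3 --p--> 0
0 --p--> 2
2 --p--> 0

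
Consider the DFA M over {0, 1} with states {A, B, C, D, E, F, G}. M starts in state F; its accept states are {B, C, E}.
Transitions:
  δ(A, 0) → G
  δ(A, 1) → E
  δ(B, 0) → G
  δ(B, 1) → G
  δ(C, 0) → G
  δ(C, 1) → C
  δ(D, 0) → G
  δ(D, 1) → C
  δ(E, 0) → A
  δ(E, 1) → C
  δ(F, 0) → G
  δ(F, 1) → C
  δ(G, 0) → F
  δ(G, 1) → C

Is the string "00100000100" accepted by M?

F --0--> G
G --0--> F
F --1--> C
C --0--> G
G --0--> F
F --0--> G
G --0--> F
F --0--> G
G --1--> C
C --0--> G
G --0--> F
End in state F, which is not an accepting state.

rejected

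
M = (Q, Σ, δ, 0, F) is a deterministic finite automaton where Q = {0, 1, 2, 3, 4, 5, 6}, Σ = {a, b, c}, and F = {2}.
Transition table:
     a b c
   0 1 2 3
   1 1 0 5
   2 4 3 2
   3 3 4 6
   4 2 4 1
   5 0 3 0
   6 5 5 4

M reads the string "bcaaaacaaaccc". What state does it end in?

0 --b--> 2
2 --c--> 2
2 --a--> 4
4 --a--> 2
2 --a--> 4
4 --a--> 2
2 --c--> 2
2 --a--> 4
4 --a--> 2
2 --a--> 4
4 --c--> 1
1 --c--> 5
5 --c--> 0

0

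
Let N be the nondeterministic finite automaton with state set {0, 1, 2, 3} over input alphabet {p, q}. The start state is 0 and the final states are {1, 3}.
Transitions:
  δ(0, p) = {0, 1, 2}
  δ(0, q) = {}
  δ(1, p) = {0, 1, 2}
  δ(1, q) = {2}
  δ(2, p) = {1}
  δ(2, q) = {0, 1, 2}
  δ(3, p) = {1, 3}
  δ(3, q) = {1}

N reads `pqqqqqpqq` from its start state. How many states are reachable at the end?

3

Start: {0}
read p: {0, 1, 2}
read q: {0, 1, 2}
read q: {0, 1, 2}
read q: {0, 1, 2}
read q: {0, 1, 2}
read q: {0, 1, 2}
read p: {0, 1, 2}
read q: {0, 1, 2}
read q: {0, 1, 2}
Final reachable set {0, 1, 2} has 3 states.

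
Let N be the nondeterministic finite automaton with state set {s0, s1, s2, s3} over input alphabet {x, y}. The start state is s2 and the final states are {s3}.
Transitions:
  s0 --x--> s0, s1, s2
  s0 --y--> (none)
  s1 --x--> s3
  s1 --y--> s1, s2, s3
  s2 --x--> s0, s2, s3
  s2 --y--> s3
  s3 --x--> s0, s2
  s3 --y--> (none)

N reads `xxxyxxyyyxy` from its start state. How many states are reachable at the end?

Start: {s2}
read x: {s0, s2, s3}
read x: {s0, s1, s2, s3}
read x: {s0, s1, s2, s3}
read y: {s1, s2, s3}
read x: {s0, s2, s3}
read x: {s0, s1, s2, s3}
read y: {s1, s2, s3}
read y: {s1, s2, s3}
read y: {s1, s2, s3}
read x: {s0, s2, s3}
read y: {s3}
Final reachable set {s3} has 1 state.

1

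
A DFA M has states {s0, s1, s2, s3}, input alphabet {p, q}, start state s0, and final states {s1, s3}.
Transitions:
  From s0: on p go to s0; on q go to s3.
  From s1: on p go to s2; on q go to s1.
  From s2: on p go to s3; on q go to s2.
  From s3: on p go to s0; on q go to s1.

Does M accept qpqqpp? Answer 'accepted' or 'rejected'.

accepted

s0 --q--> s3
s3 --p--> s0
s0 --q--> s3
s3 --q--> s1
s1 --p--> s2
s2 --p--> s3
End in state s3, which is an accepting state.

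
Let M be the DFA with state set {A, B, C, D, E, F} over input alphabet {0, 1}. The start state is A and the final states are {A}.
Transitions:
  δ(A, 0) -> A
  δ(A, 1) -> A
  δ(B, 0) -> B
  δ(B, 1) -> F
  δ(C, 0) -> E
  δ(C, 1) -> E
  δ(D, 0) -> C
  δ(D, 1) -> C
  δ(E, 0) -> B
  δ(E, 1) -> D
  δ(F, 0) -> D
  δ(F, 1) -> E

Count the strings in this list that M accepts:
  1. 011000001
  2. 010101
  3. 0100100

011000001: accepted
010101: accepted
0100100: accepted

3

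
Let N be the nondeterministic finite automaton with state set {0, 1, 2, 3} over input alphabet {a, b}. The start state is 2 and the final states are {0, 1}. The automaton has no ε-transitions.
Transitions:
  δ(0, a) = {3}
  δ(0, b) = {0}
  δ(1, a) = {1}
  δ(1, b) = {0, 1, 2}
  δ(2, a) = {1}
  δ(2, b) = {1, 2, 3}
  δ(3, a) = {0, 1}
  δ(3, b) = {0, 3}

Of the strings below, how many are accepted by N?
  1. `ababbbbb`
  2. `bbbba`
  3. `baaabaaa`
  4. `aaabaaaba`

`ababbbbb`: accepted
`bbbba`: accepted
`baaabaaa`: accepted
`aaabaaaba`: accepted

4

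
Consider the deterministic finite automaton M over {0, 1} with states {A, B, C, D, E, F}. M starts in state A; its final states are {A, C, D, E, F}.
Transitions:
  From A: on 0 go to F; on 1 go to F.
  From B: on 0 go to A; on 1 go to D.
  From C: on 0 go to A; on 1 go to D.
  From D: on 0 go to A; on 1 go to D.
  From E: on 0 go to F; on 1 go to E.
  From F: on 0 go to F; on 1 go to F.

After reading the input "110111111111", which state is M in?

A --1--> F
F --1--> F
F --0--> F
F --1--> F
F --1--> F
F --1--> F
F --1--> F
F --1--> F
F --1--> F
F --1--> F
F --1--> F
F --1--> F

F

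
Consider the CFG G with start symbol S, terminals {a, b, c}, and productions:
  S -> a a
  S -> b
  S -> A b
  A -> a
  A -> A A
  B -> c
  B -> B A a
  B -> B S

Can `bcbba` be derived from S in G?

no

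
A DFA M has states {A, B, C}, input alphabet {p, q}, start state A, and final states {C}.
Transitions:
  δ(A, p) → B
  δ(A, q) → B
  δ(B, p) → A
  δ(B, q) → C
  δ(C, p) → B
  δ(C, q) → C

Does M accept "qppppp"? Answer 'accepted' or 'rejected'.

A --q--> B
B --p--> A
A --p--> B
B --p--> A
A --p--> B
B --p--> A
End in state A, which is not an accepting state.

rejected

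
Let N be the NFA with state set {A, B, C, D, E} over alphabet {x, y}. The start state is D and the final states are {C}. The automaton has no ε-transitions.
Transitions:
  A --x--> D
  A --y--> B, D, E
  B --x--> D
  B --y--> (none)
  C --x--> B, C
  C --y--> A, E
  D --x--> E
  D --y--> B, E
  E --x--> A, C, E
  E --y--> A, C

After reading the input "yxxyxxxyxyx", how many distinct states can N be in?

5

Start: {D}
read y: {B, E}
read x: {A, C, D, E}
read x: {A, B, C, D, E}
read y: {A, B, C, D, E}
read x: {A, B, C, D, E}
read x: {A, B, C, D, E}
read x: {A, B, C, D, E}
read y: {A, B, C, D, E}
read x: {A, B, C, D, E}
read y: {A, B, C, D, E}
read x: {A, B, C, D, E}
Final reachable set {A, B, C, D, E} has 5 states.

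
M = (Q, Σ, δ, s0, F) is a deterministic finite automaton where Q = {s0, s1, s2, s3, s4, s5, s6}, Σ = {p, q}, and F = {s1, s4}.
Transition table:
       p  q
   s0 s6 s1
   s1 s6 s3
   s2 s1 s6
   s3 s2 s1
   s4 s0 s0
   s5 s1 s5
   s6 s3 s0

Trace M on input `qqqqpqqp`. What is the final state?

s6

s0 --q--> s1
s1 --q--> s3
s3 --q--> s1
s1 --q--> s3
s3 --p--> s2
s2 --q--> s6
s6 --q--> s0
s0 --p--> s6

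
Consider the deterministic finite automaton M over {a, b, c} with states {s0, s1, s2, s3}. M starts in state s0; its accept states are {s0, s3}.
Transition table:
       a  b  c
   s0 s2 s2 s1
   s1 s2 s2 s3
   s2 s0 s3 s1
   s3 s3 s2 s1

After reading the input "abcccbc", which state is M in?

s1

s0 --a--> s2
s2 --b--> s3
s3 --c--> s1
s1 --c--> s3
s3 --c--> s1
s1 --b--> s2
s2 --c--> s1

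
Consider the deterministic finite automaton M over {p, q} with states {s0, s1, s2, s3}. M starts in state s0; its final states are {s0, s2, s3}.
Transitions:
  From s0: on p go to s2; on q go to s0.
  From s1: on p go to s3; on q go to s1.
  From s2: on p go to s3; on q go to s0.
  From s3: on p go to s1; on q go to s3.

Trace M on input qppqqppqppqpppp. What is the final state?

s3

s0 --q--> s0
s0 --p--> s2
s2 --p--> s3
s3 --q--> s3
s3 --q--> s3
s3 --p--> s1
s1 --p--> s3
s3 --q--> s3
s3 --p--> s1
s1 --p--> s3
s3 --q--> s3
s3 --p--> s1
s1 --p--> s3
s3 --p--> s1
s1 --p--> s3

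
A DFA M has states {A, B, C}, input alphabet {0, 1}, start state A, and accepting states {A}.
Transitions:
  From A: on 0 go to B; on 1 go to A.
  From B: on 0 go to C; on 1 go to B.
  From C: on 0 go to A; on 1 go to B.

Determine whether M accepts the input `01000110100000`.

A --0--> B
B --1--> B
B --0--> C
C --0--> A
A --0--> B
B --1--> B
B --1--> B
B --0--> C
C --1--> B
B --0--> C
C --0--> A
A --0--> B
B --0--> C
C --0--> A
End in state A, which is an accepting state.

accepted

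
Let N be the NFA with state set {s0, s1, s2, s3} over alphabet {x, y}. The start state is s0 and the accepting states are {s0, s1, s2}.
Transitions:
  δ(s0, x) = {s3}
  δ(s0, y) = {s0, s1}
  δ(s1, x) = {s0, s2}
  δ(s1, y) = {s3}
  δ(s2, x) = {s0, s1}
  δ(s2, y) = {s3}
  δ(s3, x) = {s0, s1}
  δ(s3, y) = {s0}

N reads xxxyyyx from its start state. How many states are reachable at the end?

Start: {s0}
read x: {s3}
read x: {s0, s1}
read x: {s0, s2, s3}
read y: {s0, s1, s3}
read y: {s0, s1, s3}
read y: {s0, s1, s3}
read x: {s0, s1, s2, s3}
Final reachable set {s0, s1, s2, s3} has 4 states.

4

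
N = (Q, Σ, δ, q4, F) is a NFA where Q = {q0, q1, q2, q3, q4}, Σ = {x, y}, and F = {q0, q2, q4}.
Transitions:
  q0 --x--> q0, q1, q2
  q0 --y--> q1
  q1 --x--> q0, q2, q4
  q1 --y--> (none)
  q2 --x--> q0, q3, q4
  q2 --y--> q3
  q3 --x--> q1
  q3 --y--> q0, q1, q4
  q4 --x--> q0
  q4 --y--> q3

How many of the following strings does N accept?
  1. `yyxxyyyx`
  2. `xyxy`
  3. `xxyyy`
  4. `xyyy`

1

`yyxxyyyx`: accepted
`xyxy`: rejected
`xxyyy`: rejected
`xyyy`: rejected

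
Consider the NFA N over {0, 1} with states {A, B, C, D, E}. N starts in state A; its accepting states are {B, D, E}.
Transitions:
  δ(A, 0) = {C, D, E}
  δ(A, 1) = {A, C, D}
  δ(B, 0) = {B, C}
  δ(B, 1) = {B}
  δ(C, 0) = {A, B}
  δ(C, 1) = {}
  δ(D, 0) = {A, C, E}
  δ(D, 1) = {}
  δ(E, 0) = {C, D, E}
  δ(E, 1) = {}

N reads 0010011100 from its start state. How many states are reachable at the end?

Start: {A}
read 0: {C, D, E}
read 0: {A, B, C, D, E}
read 1: {A, B, C, D}
read 0: {A, B, C, D, E}
read 0: {A, B, C, D, E}
read 1: {A, B, C, D}
read 1: {A, B, C, D}
read 1: {A, B, C, D}
read 0: {A, B, C, D, E}
read 0: {A, B, C, D, E}
Final reachable set {A, B, C, D, E} has 5 states.

5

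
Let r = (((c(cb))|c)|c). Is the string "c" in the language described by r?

yes

The left alternative ((c(cb))|c) matches c.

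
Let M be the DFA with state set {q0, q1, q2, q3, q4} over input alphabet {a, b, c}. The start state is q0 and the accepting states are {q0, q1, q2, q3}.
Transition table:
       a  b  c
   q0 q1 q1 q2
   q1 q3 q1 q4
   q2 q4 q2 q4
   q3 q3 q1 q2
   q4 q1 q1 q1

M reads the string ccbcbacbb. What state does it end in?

q0 --c--> q2
q2 --c--> q4
q4 --b--> q1
q1 --c--> q4
q4 --b--> q1
q1 --a--> q3
q3 --c--> q2
q2 --b--> q2
q2 --b--> q2

q2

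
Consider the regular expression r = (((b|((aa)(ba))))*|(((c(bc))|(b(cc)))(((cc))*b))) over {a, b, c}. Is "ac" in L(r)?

no

Neither ((b|((aa)(ba))))* nor (((c(bc))|(b(cc)))(((cc))*b)) matches ac.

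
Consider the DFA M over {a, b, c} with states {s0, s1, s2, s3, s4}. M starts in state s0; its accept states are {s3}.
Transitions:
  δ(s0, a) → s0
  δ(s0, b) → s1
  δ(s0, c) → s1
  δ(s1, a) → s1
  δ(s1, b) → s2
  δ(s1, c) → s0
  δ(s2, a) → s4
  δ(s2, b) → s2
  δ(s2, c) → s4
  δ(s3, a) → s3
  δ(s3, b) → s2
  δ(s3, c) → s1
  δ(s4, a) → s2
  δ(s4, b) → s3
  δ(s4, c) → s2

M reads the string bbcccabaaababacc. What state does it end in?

s0 --b--> s1
s1 --b--> s2
s2 --c--> s4
s4 --c--> s2
s2 --c--> s4
s4 --a--> s2
s2 --b--> s2
s2 --a--> s4
s4 --a--> s2
s2 --a--> s4
s4 --b--> s3
s3 --a--> s3
s3 --b--> s2
s2 --a--> s4
s4 --c--> s2
s2 --c--> s4

s4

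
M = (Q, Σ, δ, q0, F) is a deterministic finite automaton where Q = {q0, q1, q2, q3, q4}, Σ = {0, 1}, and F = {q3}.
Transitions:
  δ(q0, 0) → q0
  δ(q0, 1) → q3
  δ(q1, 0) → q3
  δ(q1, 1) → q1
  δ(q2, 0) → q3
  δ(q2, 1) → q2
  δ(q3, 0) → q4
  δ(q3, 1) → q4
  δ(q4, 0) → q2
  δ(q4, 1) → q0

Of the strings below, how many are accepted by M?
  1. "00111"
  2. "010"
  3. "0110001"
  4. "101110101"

"00111": rejected
"010": rejected
"0110001": rejected
"101110101": rejected

0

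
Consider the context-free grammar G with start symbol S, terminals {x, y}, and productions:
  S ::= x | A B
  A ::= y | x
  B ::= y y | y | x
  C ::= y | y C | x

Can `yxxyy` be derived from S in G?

no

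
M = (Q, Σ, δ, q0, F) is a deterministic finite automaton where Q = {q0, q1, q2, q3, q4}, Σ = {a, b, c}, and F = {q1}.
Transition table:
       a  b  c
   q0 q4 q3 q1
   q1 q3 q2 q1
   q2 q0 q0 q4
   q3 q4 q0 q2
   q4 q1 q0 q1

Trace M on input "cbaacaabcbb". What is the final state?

q0 --c--> q1
q1 --b--> q2
q2 --a--> q0
q0 --a--> q4
q4 --c--> q1
q1 --a--> q3
q3 --a--> q4
q4 --b--> q0
q0 --c--> q1
q1 --b--> q2
q2 --b--> q0

q0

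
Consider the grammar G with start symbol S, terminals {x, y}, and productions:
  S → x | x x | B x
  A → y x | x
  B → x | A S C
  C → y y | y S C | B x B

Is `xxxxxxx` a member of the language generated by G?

S ⇒ Bx ⇒ ASCx ⇒ xSCx ⇒ xxxCx ⇒ xxxBxBx ⇒ xxxxxBx ⇒ xxxxxxx

yes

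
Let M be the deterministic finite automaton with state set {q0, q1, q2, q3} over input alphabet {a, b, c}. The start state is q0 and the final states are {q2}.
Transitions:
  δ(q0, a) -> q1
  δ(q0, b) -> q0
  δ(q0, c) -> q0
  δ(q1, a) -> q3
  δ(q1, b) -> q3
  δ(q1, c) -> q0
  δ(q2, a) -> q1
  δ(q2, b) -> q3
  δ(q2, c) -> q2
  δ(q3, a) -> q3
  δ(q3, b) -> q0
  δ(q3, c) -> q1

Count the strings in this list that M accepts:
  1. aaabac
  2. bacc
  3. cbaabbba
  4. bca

0

aaabac: rejected
bacc: rejected
cbaabbba: rejected
bca: rejected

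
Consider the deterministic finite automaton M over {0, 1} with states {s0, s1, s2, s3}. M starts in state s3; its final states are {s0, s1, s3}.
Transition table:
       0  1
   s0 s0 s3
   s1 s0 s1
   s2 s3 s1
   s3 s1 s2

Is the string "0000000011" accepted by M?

rejected

s3 --0--> s1
s1 --0--> s0
s0 --0--> s0
s0 --0--> s0
s0 --0--> s0
s0 --0--> s0
s0 --0--> s0
s0 --0--> s0
s0 --1--> s3
s3 --1--> s2
End in state s2, which is not an accepting state.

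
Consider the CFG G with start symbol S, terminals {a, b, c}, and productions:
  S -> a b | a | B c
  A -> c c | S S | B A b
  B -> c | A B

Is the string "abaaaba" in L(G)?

no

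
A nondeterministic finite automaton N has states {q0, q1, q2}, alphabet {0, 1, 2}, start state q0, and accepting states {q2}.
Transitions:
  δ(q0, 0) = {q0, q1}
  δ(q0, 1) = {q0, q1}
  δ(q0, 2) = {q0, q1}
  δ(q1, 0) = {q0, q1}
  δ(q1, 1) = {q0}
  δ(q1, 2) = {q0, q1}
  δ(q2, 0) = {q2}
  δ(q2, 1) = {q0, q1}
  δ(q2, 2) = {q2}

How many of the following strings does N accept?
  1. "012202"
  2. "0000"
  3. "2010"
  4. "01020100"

0

"012202": rejected
"0000": rejected
"2010": rejected
"01020100": rejected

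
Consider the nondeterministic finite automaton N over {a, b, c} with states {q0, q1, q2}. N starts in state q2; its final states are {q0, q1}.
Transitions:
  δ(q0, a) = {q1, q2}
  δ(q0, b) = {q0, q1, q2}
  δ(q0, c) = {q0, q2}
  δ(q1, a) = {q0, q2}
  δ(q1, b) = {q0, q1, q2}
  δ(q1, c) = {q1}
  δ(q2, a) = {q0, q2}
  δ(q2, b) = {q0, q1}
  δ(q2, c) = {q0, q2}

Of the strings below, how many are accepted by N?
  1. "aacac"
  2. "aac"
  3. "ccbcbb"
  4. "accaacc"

4

"aacac": accepted
"aac": accepted
"ccbcbb": accepted
"accaacc": accepted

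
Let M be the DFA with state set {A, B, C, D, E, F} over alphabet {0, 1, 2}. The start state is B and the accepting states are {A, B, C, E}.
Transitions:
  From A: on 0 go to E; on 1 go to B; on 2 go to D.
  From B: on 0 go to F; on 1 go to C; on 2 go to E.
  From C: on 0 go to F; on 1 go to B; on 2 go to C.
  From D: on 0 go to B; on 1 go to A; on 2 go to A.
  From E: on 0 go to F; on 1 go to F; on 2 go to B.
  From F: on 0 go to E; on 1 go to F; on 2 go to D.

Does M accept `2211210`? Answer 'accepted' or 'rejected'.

accepted

B --2--> E
E --2--> B
B --1--> C
C --1--> B
B --2--> E
E --1--> F
F --0--> E
End in state E, which is an accepting state.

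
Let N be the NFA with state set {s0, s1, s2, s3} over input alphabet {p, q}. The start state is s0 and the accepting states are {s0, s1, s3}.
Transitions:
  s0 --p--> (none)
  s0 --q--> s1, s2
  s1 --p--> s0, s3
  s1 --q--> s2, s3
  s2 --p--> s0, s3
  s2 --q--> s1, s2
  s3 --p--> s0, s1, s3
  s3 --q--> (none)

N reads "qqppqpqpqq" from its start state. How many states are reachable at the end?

Start: {s0}
read q: {s1, s2}
read q: {s1, s2, s3}
read p: {s0, s1, s3}
read p: {s0, s1, s3}
read q: {s1, s2, s3}
read p: {s0, s1, s3}
read q: {s1, s2, s3}
read p: {s0, s1, s3}
read q: {s1, s2, s3}
read q: {s1, s2, s3}
Final reachable set {s1, s2, s3} has 3 states.

3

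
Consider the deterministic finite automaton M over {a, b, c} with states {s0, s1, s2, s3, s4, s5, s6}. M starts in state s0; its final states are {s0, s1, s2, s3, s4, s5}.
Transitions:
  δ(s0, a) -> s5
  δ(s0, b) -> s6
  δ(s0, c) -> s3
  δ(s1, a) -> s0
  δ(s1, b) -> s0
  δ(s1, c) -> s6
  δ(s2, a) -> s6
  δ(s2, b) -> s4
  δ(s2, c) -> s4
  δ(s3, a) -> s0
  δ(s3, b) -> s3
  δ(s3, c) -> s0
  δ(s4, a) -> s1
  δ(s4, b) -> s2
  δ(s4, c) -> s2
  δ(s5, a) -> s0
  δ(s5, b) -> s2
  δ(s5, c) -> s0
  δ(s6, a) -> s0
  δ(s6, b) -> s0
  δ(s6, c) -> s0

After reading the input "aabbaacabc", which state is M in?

s0 --a--> s5
s5 --a--> s0
s0 --b--> s6
s6 --b--> s0
s0 --a--> s5
s5 --a--> s0
s0 --c--> s3
s3 --a--> s0
s0 --b--> s6
s6 --c--> s0

s0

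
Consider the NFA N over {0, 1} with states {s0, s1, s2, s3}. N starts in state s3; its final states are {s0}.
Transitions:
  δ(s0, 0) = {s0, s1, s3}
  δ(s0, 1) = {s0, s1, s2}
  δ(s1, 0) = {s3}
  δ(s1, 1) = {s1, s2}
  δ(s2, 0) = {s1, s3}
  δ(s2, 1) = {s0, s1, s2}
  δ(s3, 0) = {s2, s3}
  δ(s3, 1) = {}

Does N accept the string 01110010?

accepted

Start: {s3}
read 0: {s2, s3}
read 1: {s0, s1, s2}
read 1: {s0, s1, s2}
read 1: {s0, s1, s2}
read 0: {s0, s1, s3}
read 0: {s0, s1, s2, s3}
read 1: {s0, s1, s2}
read 0: {s0, s1, s3}
Reachable ∩ accepting = {s0} — nonempty.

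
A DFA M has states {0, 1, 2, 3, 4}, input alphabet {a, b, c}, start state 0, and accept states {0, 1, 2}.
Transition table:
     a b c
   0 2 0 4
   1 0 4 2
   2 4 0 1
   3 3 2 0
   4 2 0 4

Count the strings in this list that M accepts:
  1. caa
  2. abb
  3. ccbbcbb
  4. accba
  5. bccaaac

caa: rejected
abb: accepted
ccbbcbb: accepted
accba: accepted
bccaaac: accepted

4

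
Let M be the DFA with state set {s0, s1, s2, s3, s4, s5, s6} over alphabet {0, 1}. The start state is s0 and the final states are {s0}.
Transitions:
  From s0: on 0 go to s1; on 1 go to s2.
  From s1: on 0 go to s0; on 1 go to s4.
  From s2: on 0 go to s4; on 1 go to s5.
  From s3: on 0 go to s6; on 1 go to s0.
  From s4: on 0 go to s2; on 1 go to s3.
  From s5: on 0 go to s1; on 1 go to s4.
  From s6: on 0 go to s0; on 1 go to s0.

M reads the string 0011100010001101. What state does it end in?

s0

s0 --0--> s1
s1 --0--> s0
s0 --1--> s2
s2 --1--> s5
s5 --1--> s4
s4 --0--> s2
s2 --0--> s4
s4 --0--> s2
s2 --1--> s5
s5 --0--> s1
s1 --0--> s0
s0 --0--> s1
s1 --1--> s4
s4 --1--> s3
s3 --0--> s6
s6 --1--> s0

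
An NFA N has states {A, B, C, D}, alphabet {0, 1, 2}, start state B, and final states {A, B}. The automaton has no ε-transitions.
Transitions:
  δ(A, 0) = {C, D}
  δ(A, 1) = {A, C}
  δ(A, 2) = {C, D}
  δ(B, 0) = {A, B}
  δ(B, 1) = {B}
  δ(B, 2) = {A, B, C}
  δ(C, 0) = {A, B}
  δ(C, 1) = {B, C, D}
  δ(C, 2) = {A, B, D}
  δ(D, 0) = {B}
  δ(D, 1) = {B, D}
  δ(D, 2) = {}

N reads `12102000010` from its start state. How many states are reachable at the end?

Start: {B}
read 1: {B}
read 2: {A, B, C}
read 1: {A, B, C, D}
read 0: {A, B, C, D}
read 2: {A, B, C, D}
read 0: {A, B, C, D}
read 0: {A, B, C, D}
read 0: {A, B, C, D}
read 0: {A, B, C, D}
read 1: {A, B, C, D}
read 0: {A, B, C, D}
Final reachable set {A, B, C, D} has 4 states.

4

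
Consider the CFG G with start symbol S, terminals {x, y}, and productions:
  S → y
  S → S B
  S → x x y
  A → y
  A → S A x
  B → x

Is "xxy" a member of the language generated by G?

S ⇒ xxy

yes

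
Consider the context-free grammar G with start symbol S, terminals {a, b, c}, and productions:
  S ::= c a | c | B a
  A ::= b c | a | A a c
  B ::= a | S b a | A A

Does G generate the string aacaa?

yes

S ⇒ Ba ⇒ AAa ⇒ AacAa ⇒ aacAa ⇒ aacaa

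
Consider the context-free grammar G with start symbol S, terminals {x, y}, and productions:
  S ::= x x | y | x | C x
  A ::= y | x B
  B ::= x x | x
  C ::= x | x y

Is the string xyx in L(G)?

yes

S ⇒ Cx ⇒ xyx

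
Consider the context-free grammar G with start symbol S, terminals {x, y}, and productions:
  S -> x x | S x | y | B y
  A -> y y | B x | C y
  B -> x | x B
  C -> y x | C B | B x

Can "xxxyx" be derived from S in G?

S ⇒ Sx ⇒ Byx ⇒ xByx ⇒ xxByx ⇒ xxxyx

yes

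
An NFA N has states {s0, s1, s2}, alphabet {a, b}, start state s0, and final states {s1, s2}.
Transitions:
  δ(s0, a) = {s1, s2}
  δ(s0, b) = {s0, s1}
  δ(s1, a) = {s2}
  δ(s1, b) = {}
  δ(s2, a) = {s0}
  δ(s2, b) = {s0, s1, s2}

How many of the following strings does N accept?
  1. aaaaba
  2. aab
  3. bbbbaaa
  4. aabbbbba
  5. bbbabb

aaaaba: accepted
aab: accepted
bbbbaaa: accepted
aabbbbba: accepted
bbbabb: accepted

5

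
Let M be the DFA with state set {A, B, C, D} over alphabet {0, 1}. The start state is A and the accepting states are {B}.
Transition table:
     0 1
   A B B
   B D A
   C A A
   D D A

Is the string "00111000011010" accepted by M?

A --0--> B
B --0--> D
D --1--> A
A --1--> B
B --1--> A
A --0--> B
B --0--> D
D --0--> D
D --0--> D
D --1--> A
A --1--> B
B --0--> D
D --1--> A
A --0--> B
End in state B, which is an accepting state.

accepted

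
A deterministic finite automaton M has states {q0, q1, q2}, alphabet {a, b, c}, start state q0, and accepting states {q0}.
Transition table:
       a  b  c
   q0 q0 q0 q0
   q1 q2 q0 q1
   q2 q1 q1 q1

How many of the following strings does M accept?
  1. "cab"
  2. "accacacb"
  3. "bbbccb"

3

"cab": accepted
"accacacb": accepted
"bbbccb": accepted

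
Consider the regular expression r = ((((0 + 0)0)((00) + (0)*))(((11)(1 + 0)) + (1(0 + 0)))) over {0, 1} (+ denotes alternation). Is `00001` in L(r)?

no

No split of 00001 into u·v has (((0+0)0)((00)+(0)*)) matching u and (((11)(1+0))+(1(0+0))) matching v.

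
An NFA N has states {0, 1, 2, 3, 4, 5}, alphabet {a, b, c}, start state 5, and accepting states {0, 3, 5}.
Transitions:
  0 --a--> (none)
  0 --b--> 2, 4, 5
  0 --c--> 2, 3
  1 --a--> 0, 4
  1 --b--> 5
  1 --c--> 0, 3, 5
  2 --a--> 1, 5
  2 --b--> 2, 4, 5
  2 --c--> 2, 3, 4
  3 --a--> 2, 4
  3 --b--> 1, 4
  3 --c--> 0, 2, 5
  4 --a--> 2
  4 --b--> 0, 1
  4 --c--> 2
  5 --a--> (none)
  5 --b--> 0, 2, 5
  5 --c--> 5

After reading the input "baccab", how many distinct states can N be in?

Start: {5}
read b: {0, 2, 5}
read a: {1, 5}
read c: {0, 3, 5}
read c: {0, 2, 3, 5}
read a: {1, 2, 4, 5}
read b: {0, 1, 2, 4, 5}
Final reachable set {0, 1, 2, 4, 5} has 5 states.

5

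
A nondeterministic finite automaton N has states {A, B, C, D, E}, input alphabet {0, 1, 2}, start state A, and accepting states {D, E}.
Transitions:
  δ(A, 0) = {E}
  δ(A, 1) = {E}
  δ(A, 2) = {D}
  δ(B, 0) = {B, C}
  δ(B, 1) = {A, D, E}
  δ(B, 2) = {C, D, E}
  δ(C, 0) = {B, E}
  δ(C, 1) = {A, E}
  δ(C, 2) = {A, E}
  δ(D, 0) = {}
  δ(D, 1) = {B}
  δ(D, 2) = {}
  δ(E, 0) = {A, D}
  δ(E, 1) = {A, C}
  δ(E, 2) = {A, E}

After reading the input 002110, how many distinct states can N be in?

Start: {A}
read 0: {E}
read 0: {A, D}
read 2: {D}
read 1: {B}
read 1: {A, D, E}
read 0: {A, D, E}
Final reachable set {A, D, E} has 3 states.

3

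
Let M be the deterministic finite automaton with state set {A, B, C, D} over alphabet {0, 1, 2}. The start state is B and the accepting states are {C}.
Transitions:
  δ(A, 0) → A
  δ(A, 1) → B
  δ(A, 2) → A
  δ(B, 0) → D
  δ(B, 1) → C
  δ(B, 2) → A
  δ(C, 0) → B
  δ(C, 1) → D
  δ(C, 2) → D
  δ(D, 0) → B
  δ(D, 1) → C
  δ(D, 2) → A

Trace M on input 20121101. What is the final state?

B --2--> A
A --0--> A
A --1--> B
B --2--> A
A --1--> B
B --1--> C
C --0--> B
B --1--> C

C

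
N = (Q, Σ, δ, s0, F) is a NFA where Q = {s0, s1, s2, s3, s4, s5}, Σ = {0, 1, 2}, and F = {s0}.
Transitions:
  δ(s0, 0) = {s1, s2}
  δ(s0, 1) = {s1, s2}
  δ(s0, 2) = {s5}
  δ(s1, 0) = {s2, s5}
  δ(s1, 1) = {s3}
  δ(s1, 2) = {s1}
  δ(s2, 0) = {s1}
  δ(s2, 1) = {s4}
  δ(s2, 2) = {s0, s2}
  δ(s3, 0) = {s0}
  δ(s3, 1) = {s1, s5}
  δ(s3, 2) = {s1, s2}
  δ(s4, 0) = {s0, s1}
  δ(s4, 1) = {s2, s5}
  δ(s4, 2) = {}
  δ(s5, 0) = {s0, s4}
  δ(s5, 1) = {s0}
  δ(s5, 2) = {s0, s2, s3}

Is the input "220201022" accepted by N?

Start: {s0}
read 2: {s5}
read 2: {s0, s2, s3}
read 0: {s0, s1, s2}
read 2: {s0, s1, s2, s5}
read 0: {s0, s1, s2, s4, s5}
read 1: {s0, s1, s2, s3, s4, s5}
read 0: {s0, s1, s2, s4, s5}
read 2: {s0, s1, s2, s3, s5}
read 2: {s0, s1, s2, s3, s5}
Reachable ∩ accepting = {s0} — nonempty.

accepted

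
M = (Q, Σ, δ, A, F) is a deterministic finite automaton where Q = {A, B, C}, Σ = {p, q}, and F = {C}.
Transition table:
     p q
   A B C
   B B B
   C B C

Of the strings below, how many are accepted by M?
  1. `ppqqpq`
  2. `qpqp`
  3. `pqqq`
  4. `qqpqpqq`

0

`ppqqpq`: rejected
`qpqp`: rejected
`pqqq`: rejected
`qqpqpqq`: rejected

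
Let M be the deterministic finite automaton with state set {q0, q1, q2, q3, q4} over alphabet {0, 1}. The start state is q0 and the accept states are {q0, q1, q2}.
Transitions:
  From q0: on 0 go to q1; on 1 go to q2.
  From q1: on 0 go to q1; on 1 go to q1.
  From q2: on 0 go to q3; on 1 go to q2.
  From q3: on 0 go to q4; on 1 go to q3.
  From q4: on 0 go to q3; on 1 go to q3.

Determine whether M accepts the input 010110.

q0 --0--> q1
q1 --1--> q1
q1 --0--> q1
q1 --1--> q1
q1 --1--> q1
q1 --0--> q1
End in state q1, which is an accepting state.

accepted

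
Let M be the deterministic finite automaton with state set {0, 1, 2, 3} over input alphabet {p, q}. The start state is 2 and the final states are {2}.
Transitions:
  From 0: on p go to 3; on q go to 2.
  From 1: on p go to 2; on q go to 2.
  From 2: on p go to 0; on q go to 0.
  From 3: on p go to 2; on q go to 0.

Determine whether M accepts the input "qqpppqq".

2 --q--> 0
0 --q--> 2
2 --p--> 0
0 --p--> 3
3 --p--> 2
2 --q--> 0
0 --q--> 2
End in state 2, which is an accepting state.

accepted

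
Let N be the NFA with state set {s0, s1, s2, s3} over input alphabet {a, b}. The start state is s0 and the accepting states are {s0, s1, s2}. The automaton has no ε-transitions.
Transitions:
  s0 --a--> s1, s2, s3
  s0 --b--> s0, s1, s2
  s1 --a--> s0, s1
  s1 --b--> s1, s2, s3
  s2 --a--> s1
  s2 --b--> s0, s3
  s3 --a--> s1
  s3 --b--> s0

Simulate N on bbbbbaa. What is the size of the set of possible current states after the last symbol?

Start: {s0}
read b: {s0, s1, s2}
read b: {s0, s1, s2, s3}
read b: {s0, s1, s2, s3}
read b: {s0, s1, s2, s3}
read b: {s0, s1, s2, s3}
read a: {s0, s1, s2, s3}
read a: {s0, s1, s2, s3}
Final reachable set {s0, s1, s2, s3} has 4 states.

4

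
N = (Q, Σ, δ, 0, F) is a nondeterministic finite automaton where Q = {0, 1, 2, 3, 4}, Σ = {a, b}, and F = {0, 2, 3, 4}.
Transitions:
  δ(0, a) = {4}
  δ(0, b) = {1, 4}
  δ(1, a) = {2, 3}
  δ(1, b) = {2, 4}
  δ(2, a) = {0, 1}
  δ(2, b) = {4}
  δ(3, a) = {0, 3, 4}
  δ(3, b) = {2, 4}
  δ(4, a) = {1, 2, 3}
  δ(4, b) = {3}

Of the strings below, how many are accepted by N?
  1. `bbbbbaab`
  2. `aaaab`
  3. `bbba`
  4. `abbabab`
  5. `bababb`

5

`bbbbbaab`: accepted
`aaaab`: accepted
`bbba`: accepted
`abbabab`: accepted
`bababb`: accepted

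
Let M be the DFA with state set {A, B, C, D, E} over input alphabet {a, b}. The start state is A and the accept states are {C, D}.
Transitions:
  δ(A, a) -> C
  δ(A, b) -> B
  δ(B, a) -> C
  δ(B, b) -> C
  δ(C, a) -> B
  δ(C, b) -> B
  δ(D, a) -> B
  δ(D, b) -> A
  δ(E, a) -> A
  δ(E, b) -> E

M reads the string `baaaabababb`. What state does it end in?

A --b--> B
B --a--> C
C --a--> B
B --a--> C
C --a--> B
B --b--> C
C --a--> B
B --b--> C
C --a--> B
B --b--> C
C --b--> B

B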